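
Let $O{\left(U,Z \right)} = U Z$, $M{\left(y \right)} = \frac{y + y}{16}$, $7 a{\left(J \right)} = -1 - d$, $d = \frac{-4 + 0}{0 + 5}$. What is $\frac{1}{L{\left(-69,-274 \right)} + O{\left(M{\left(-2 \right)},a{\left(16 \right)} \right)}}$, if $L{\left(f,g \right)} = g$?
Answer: $- \frac{140}{38359} \approx -0.0036497$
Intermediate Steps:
$d = - \frac{4}{5} \approx -0.8$
$a{\left(J \right)} = - \frac{1}{35}$ ($a{\left(J \right)} = \frac{-1 - - \frac{4}{5}}{7} = \frac{-1 + \frac{4}{5}}{7} = \frac{1}{7} \left(- \frac{1}{5}\right) = - \frac{1}{35}$)
$M{\left(y \right)} = \frac{y}{8}$ ($M{\left(y \right)} = 2 y \frac{1}{16} = \frac{y}{8}$)
$\frac{1}{L{\left(-69,-274 \right)} + O{\left(M{\left(-2 \right)},a{\left(16 \right)} \right)}} = \frac{1}{-274 + \frac{1}{8} \left(-2\right) \left(- \frac{1}{35}\right)} = \frac{1}{-274 - - \frac{1}{140}} = \frac{1}{-274 + \frac{1}{140}} = \frac{1}{- \frac{38359}{140}} = - \frac{140}{38359}$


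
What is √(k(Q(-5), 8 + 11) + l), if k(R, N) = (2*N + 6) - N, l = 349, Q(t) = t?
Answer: √374 ≈ 19.339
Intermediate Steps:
k(R, N) = 6 + N (k(R, N) = (6 + 2*N) - N = 6 + N)
√(k(Q(-5), 8 + 11) + l) = √((6 + (8 + 11)) + 349) = √((6 + 19) + 349) = √(25 + 349) = √374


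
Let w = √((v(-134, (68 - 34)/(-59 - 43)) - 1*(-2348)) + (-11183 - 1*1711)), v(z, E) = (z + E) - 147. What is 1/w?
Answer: -I*√97446/32482 ≈ -0.0096104*I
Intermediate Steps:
v(z, E) = -147 + E + z (v(z, E) = (E + z) - 147 = -147 + E + z)
w = I*√97446/3 (w = √(((-147 + (68 - 34)/(-59 - 43) - 134) - 1*(-2348)) + (-11183 - 1*1711)) = √(((-147 + 34/(-102) - 134) + 2348) + (-11183 - 1711)) = √(((-147 + 34*(-1/102) - 134) + 2348) - 12894) = √(((-147 - ⅓ - 134) + 2348) - 12894) = √((-844/3 + 2348) - 12894) = √(6200/3 - 12894) = √(-32482/3) = I*√97446/3 ≈ 104.05*I)
1/w = 1/(I*√97446/3) = -I*√97446/32482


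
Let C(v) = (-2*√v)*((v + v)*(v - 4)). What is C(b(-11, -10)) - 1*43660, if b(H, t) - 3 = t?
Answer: -43660 - 308*I*√7 ≈ -43660.0 - 814.89*I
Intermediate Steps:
b(H, t) = 3 + t
C(v) = -4*v^(3/2)*(-4 + v) (C(v) = (-2*√v)*((2*v)*(-4 + v)) = (-2*√v)*(2*v*(-4 + v)) = -4*v^(3/2)*(-4 + v))
C(b(-11, -10)) - 1*43660 = 4*(3 - 10)^(3/2)*(4 - (3 - 10)) - 1*43660 = 4*(-7)^(3/2)*(4 - 1*(-7)) - 43660 = 4*(-7*I*√7)*(4 + 7) - 43660 = 4*(-7*I*√7)*11 - 43660 = -308*I*√7 - 43660 = -43660 - 308*I*√7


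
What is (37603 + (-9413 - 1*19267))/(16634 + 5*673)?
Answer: 8923/19999 ≈ 0.44617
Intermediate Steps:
(37603 + (-9413 - 1*19267))/(16634 + 5*673) = (37603 + (-9413 - 19267))/(16634 + 3365) = (37603 - 28680)/19999 = 8923*(1/19999) = 8923/19999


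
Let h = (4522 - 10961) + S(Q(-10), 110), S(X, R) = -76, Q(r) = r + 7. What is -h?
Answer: 6515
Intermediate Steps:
Q(r) = 7 + r
h = -6515 (h = (4522 - 10961) - 76 = -6439 - 76 = -6515)
-h = -1*(-6515) = 6515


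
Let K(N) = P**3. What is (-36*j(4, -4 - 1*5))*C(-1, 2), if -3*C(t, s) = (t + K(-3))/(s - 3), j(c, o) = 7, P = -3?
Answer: 2352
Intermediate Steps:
K(N) = -27 (K(N) = (-3)**3 = -27)
C(t, s) = -(-27 + t)/(3*(-3 + s)) (C(t, s) = -(t - 27)/(3*(s - 3)) = -(-27 + t)/(3*(-3 + s)))
(-36*j(4, -4 - 1*5))*C(-1, 2) = (-36*7)*((27 - 1*(-1))/(3*(-3 + 2))) = -84*(27 + 1)/(-1) = -84*(-1)*28 = -252*(-28/3) = 2352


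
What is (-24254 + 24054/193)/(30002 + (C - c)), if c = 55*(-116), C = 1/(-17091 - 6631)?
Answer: -110472594896/166569383979 ≈ -0.66322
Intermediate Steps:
C = -1/23722 (C = 1/(-23722) = -1/23722 ≈ -4.2155e-5)
c = -6380
(-24254 + 24054/193)/(30002 + (C - c)) = (-24254 + 24054/193)/(30002 + (-1/23722 - 1*(-6380))) = (-24254 + 24054*(1/193))/(30002 + (-1/23722 + 6380)) = (-24254 + 24054/193)/(30002 + 151346359/23722) = -4656968/(193*863053803/23722) = -4656968/193*23722/863053803 = -110472594896/166569383979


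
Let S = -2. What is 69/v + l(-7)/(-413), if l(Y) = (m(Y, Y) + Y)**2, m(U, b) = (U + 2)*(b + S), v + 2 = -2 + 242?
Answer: -45025/14042 ≈ -3.2065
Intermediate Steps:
v = 238 (v = -2 + (-2 + 242) = -2 + 240 = 238)
m(U, b) = (-2 + b)*(2 + U) (m(U, b) = (U + 2)*(b - 2) = (2 + U)*(-2 + b) = (-2 + b)*(2 + U))
l(Y) = (-4 + Y + Y**2)**2 (l(Y) = ((-4 - 2*Y + 2*Y + Y*Y) + Y)**2 = ((-4 - 2*Y + 2*Y + Y**2) + Y)**2 = ((-4 + Y**2) + Y)**2 = (-4 + Y + Y**2)**2)
69/v + l(-7)/(-413) = 69/238 + (-4 - 7 + (-7)**2)**2/(-413) = 69*(1/238) + (-4 - 7 + 49)**2*(-1/413) = 69/238 + 38**2*(-1/413) = 69/238 + 1444*(-1/413) = 69/238 - 1444/413 = -45025/14042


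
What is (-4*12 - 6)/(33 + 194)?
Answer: -54/227 ≈ -0.23789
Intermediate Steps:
(-4*12 - 6)/(33 + 194) = (-48 - 6)/227 = -54*1/227 = -54/227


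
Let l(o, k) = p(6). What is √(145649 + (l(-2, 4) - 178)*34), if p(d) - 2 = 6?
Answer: 3*√15541 ≈ 373.99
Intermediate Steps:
p(d) = 8 (p(d) = 2 + 6 = 8)
l(o, k) = 8
√(145649 + (l(-2, 4) - 178)*34) = √(145649 + (8 - 178)*34) = √(145649 - 170*34) = √(145649 - 5780) = √139869 = 3*√15541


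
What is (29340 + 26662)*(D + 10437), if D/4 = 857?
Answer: 776467730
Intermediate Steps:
D = 3428 (D = 4*857 = 3428)
(29340 + 26662)*(D + 10437) = (29340 + 26662)*(3428 + 10437) = 56002*13865 = 776467730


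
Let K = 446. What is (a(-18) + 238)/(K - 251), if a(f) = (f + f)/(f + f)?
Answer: 239/195 ≈ 1.2256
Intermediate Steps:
a(f) = 1 (a(f) = (2*f)/((2*f)) = (2*f)*(1/(2*f)) = 1)
(a(-18) + 238)/(K - 251) = (1 + 238)/(446 - 251) = 239/195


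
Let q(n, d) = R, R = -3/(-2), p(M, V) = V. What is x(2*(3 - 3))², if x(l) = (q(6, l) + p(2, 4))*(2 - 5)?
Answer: 1089/4 ≈ 272.25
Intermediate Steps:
R = 3/2 (R = -3*(-½) = 3/2 ≈ 1.5000)
q(n, d) = 3/2
x(l) = -33/2 (x(l) = (3/2 + 4)*(2 - 5) = (11/2)*(-3) = -33/2)
x(2*(3 - 3))² = (-33/2)² = 1089/4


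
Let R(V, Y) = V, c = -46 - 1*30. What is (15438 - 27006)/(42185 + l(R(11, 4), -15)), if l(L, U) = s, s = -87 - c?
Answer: -1928/7029 ≈ -0.27429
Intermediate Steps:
c = -76 (c = -46 - 30 = -76)
s = -11 (s = -87 - 1*(-76) = -87 + 76 = -11)
l(L, U) = -11
(15438 - 27006)/(42185 + l(R(11, 4), -15)) = (15438 - 27006)/(42185 - 11) = -11568/42174 = -11568*1/42174 = -1928/7029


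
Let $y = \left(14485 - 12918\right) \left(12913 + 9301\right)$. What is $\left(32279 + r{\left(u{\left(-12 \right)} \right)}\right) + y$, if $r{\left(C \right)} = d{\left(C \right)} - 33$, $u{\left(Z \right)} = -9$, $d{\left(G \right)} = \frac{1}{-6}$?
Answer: $\frac{209049503}{6} \approx 3.4842 \cdot 10^{7}$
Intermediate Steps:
$d{\left(G \right)} = - \frac{1}{6}$
$r{\left(C \right)} = - \frac{199}{6}$ ($r{\left(C \right)} = - \frac{1}{6} - 33 = - \frac{199}{6}$)
$y = 34809338$ ($y = 1567 \cdot 22214 = 34809338$)
$\left(32279 + r{\left(u{\left(-12 \right)} \right)}\right) + y = \left(32279 - \frac{199}{6}\right) + 34809338 = \frac{193475}{6} + 34809338 = \frac{209049503}{6}$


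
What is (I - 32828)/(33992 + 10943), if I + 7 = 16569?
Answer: -16266/44935 ≈ -0.36199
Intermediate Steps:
I = 16562 (I = -7 + 16569 = 16562)
(I - 32828)/(33992 + 10943) = (16562 - 32828)/(33992 + 10943) = -16266/44935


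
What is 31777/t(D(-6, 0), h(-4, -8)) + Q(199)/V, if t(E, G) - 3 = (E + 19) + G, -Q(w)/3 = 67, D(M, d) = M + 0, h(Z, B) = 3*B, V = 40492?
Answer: -321678973/80984 ≈ -3972.1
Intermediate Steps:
D(M, d) = M
Q(w) = -201 (Q(w) = -3*67 = -201)
t(E, G) = 22 + E + G (t(E, G) = 3 + ((E + 19) + G) = 3 + ((19 + E) + G) = 3 + (19 + E + G) = 22 + E + G)
31777/t(D(-6, 0), h(-4, -8)) + Q(199)/V = 31777/(22 - 6 + 3*(-8)) - 201/40492 = 31777/(22 - 6 - 24) - 201*1/40492 = 31777/(-8) - 201/40492 = 31777*(-⅛) - 201/40492 = -31777/8 - 201/40492 = -321678973/80984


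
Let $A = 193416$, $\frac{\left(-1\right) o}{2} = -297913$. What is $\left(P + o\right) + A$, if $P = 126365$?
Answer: $915607$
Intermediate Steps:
$o = 595826$ ($o = \left(-2\right) \left(-297913\right) = 595826$)
$\left(P + o\right) + A = \left(126365 + 595826\right) + 193416 = 722191 + 193416 = 915607$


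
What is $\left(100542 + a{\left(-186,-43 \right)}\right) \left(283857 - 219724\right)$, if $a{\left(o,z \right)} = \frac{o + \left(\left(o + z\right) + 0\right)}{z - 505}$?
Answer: $\frac{3533563542323}{548} \approx 6.4481 \cdot 10^{9}$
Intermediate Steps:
$a{\left(o,z \right)} = \frac{z + 2 o}{-505 + z}$ ($a{\left(o,z \right)} = \frac{o + \left(o + z\right)}{-505 + z} = \frac{z + 2 o}{-505 + z}$)
$\left(100542 + a{\left(-186,-43 \right)}\right) \left(283857 - 219724\right) = \left(100542 + \frac{-43 + 2 \left(-186\right)}{-505 - 43}\right) \left(283857 - 219724\right) = \left(100542 + \frac{-43 - 372}{-548}\right) 64133 = \left(100542 - - \frac{415}{548}\right) 64133 = \left(100542 + \frac{415}{548}\right) 64133 = \frac{55097431}{548} \cdot 64133 = \frac{3533563542323}{548}$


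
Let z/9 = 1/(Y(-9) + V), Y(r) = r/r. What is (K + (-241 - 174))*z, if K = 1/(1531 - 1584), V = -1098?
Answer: 197964/58141 ≈ 3.4049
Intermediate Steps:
Y(r) = 1
K = -1/53 (K = 1/(-53) = -1/53 ≈ -0.018868)
z = -9/1097 (z = 9/(1 - 1098) = 9/(-1097) = 9*(-1/1097) = -9/1097 ≈ -0.0082042)
(K + (-241 - 174))*z = (-1/53 + (-241 - 174))*(-9/1097) = (-1/53 - 415)*(-9/1097) = -21996/53*(-9/1097) = 197964/58141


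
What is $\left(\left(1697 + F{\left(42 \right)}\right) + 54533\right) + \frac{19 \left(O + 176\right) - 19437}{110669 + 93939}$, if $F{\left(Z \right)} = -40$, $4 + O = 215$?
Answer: $\frac{2874227859}{51152} \approx 56190.0$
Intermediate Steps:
$O = 211$ ($O = -4 + 215 = 211$)
$\left(\left(1697 + F{\left(42 \right)}\right) + 54533\right) + \frac{19 \left(O + 176\right) - 19437}{110669 + 93939} = \left(\left(1697 - 40\right) + 54533\right) + \frac{19 \left(211 + 176\right) - 19437}{110669 + 93939} = \left(1657 + 54533\right) + \frac{19 \cdot 387 - 19437}{204608} = 56190 + \left(7353 - 19437\right) \frac{1}{204608} = 56190 - \frac{3021}{51152} = \frac{2874227859}{51152}$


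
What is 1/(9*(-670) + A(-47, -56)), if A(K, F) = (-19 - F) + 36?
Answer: -1/5957 ≈ -0.00016787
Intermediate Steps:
A(K, F) = 17 - F
1/(9*(-670) + A(-47, -56)) = 1/(9*(-670) + (17 - 1*(-56))) = 1/(-6030 + (17 + 56)) = 1/(-6030 + 73) = 1/(-5957) = -1/5957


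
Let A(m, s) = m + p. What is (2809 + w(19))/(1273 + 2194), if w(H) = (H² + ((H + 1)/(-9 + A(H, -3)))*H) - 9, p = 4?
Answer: 22317/24269 ≈ 0.91957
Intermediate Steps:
A(m, s) = 4 + m (A(m, s) = m + 4 = 4 + m)
w(H) = -9 + H² + H*(1 + H)/(-5 + H) (w(H) = (H² + ((H + 1)/(-9 + (4 + H)))*H) - 9 = (H² + ((1 + H)/(-5 + H))*H) - 9 = (H² + H*(1 + H)/(-5 + H)) - 9 = -9 + H² + H*(1 + H)/(-5 + H))
(2809 + w(19))/(1273 + 2194) = (2809 + (45 + 19³ - 8*19 - 4*19²)/(-5 + 19))/(1273 + 2194) = (2809 + (45 + 6859 - 152 - 4*361)/14)/3467 = (2809 + (45 + 6859 - 152 - 1444)/14)*(1/3467) = (2809 + (1/14)*5308)*(1/3467) = (2809 + 2654/7)*(1/3467) = (22317/7)*(1/3467) = 22317/24269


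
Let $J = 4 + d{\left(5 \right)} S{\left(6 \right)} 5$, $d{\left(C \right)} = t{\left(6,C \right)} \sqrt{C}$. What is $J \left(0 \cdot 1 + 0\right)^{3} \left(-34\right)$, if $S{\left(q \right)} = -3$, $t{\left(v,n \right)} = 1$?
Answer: $0$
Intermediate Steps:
$d{\left(C \right)} = \sqrt{C}$ ($d{\left(C \right)} = 1 \sqrt{C} = \sqrt{C}$)
$J = 4 - 15 \sqrt{5}$ ($J = 4 + \sqrt{5} \left(-3\right) 5 = 4 + - 3 \sqrt{5} \cdot 5 = 4 - 15 \sqrt{5} \approx -29.541$)
$J \left(0 \cdot 1 + 0\right)^{3} \left(-34\right) = \left(4 - 15 \sqrt{5}\right) \left(0 \cdot 1 + 0\right)^{3} \left(-34\right) = \left(4 - 15 \sqrt{5}\right) \left(0 + 0\right)^{3} \left(-34\right) = \left(4 - 15 \sqrt{5}\right) 0^{3} \left(-34\right) = \left(4 - 15 \sqrt{5}\right) 0 \left(-34\right) = 0 \left(-34\right) = 0$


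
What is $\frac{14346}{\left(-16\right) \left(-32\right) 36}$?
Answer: $\frac{797}{1024} \approx 0.77832$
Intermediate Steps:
$\frac{14346}{\left(-16\right) \left(-32\right) 36} = \frac{14346}{512 \cdot 36} = \frac{14346}{18432} = 14346 \cdot \frac{1}{18432} = \frac{797}{1024}$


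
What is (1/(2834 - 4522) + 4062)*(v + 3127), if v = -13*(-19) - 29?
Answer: 22935510975/1688 ≈ 1.3587e+7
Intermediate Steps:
v = 218 (v = 247 - 29 = 218)
(1/(2834 - 4522) + 4062)*(v + 3127) = (1/(2834 - 4522) + 4062)*(218 + 3127) = (1/(-1688) + 4062)*3345 = (-1/1688 + 4062)*3345 = (6856655/1688)*3345 = 22935510975/1688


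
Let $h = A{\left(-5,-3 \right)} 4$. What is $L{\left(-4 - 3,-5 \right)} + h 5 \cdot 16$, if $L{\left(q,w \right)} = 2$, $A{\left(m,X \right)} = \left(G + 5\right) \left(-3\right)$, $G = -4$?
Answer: $-958$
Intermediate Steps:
$A{\left(m,X \right)} = -3$ ($A{\left(m,X \right)} = \left(-4 + 5\right) \left(-3\right) = 1 \left(-3\right) = -3$)
$h = -12$ ($h = \left(-3\right) 4 = -12$)
$L{\left(-4 - 3,-5 \right)} + h 5 \cdot 16 = 2 + \left(-12\right) 5 \cdot 16 = 2 - 960 = -958$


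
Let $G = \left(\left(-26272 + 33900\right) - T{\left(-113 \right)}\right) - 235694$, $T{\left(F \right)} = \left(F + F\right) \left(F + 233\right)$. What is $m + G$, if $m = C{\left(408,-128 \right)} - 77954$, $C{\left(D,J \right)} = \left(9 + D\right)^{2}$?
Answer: $-105011$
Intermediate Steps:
$T{\left(F \right)} = 2 F \left(233 + F\right)$
$G = -200946$ ($G = \left(\left(-26272 + 33900\right) - 2 \left(-113\right) \left(233 - 113\right)\right) - 235694 = \left(7628 - 2 \left(-113\right) 120\right) - 235694 = \left(7628 - -27120\right) - 235694 = \left(7628 + 27120\right) - 235694 = 34748 - 235694 = -200946$)
$m = 95935$ ($m = \left(9 + 408\right)^{2} - 77954 = 417^{2} - 77954 = 173889 - 77954 = 95935$)
$m + G = 95935 - 200946 = -105011$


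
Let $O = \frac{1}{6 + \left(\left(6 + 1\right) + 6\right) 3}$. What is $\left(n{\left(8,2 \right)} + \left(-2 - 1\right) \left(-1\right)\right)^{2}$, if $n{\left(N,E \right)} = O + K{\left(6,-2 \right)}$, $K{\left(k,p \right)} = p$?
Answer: $\frac{2116}{2025} \approx 1.0449$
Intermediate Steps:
$O = \frac{1}{45}$ ($O = \frac{1}{6 + \left(7 + 6\right) 3} = \frac{1}{6 + 13 \cdot 3} = \frac{1}{6 + 39} = \frac{1}{45} \approx 0.022222$)
$n{\left(N,E \right)} = - \frac{89}{45}$ ($n{\left(N,E \right)} = \frac{1}{45} - 2 = - \frac{89}{45}$)
$\left(n{\left(8,2 \right)} + \left(-2 - 1\right) \left(-1\right)\right)^{2} = \left(- \frac{89}{45} + \left(-2 - 1\right) \left(-1\right)\right)^{2} = \left(- \frac{89}{45} - -3\right)^{2} = \left(- \frac{89}{45} + 3\right)^{2} = \left(\frac{46}{45}\right)^{2} = \frac{2116}{2025}$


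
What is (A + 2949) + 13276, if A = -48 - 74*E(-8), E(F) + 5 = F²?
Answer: 11811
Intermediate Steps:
E(F) = -5 + F²
A = -4414 (A = -48 - 74*(-5 + (-8)²) = -48 - 74*(-5 + 64) = -48 - 74*59 = -48 - 4366 = -4414)
(A + 2949) + 13276 = (-4414 + 2949) + 13276 = -1465 + 13276 = 11811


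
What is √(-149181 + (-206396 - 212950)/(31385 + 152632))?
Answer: 9*I*√6929605517479/61339 ≈ 386.24*I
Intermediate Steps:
√(-149181 + (-206396 - 212950)/(31385 + 152632)) = √(-149181 - 419346/184017) = √(-149181 - 419346*1/184017) = √(-149181 - 139782/61339) = √(-9150753141/61339) = 9*I*√6929605517479/61339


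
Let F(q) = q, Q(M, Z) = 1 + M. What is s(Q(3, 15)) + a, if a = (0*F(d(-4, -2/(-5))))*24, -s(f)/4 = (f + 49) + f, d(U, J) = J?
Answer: -228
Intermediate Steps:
s(f) = -196 - 8*f (s(f) = -4*((f + 49) + f) = -4*((49 + f) + f) = -4*(49 + 2*f) = -196 - 8*f)
a = 0 (a = (0*(-2/(-5)))*24 = (0*(-2*(-⅕)))*24 = (0*(⅖))*24 = 0*24 = 0)
s(Q(3, 15)) + a = (-196 - 8*(1 + 3)) + 0 = (-196 - 8*4) + 0 = (-196 - 32) + 0 = -228 + 0 = -228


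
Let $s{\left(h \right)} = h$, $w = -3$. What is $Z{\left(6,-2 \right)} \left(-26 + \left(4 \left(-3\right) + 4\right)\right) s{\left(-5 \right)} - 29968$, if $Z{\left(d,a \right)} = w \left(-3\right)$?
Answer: $-28438$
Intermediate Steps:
$Z{\left(d,a \right)} = 9$ ($Z{\left(d,a \right)} = \left(-3\right) \left(-3\right) = 9$)
$Z{\left(6,-2 \right)} \left(-26 + \left(4 \left(-3\right) + 4\right)\right) s{\left(-5 \right)} - 29968 = 9 \left(-26 + \left(4 \left(-3\right) + 4\right)\right) \left(-5\right) - 29968 = 9 \left(-26 + \left(-12 + 4\right)\right) \left(-5\right) - 29968 = 9 \left(-26 - 8\right) \left(-5\right) - 29968 = 9 \left(\left(-34\right) \left(-5\right)\right) - 29968 = 9 \cdot 170 - 29968 = 1530 - 29968 = -28438$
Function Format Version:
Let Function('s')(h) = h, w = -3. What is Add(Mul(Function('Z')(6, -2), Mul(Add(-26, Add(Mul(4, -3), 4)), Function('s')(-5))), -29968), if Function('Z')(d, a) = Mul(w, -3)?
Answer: -28438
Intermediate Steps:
Function('Z')(d, a) = 9 (Function('Z')(d, a) = Mul(-3, -3) = 9)
Add(Mul(Function('Z')(6, -2), Mul(Add(-26, Add(Mul(4, -3), 4)), Function('s')(-5))), -29968) = Add(Mul(9, Mul(Add(-26, Add(Mul(4, -3), 4)), -5)), -29968) = Add(Mul(9, Mul(Add(-26, Add(-12, 4)), -5)), -29968) = Add(Mul(9, Mul(Add(-26, -8), -5)), -29968) = Add(Mul(9, Mul(-34, -5)), -29968) = Add(Mul(9, 170), -29968) = Add(1530, -29968) = -28438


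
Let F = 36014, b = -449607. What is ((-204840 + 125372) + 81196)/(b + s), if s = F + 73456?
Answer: -192/37793 ≈ -0.0050803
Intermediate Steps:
s = 109470 (s = 36014 + 73456 = 109470)
((-204840 + 125372) + 81196)/(b + s) = ((-204840 + 125372) + 81196)/(-449607 + 109470) = (-79468 + 81196)/(-340137) = 1728*(-1/340137) = -192/37793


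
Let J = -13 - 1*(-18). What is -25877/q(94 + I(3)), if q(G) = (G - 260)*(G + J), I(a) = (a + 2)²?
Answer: 25877/17484 ≈ 1.4800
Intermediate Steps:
I(a) = (2 + a)²
J = 5 (J = -13 + 18 = 5)
q(G) = (-260 + G)*(5 + G) (q(G) = (G - 260)*(G + 5) = (-260 + G)*(5 + G))
-25877/q(94 + I(3)) = -25877/(-1300 + (94 + (2 + 3)²)² - 255*(94 + (2 + 3)²)) = -25877/(-1300 + (94 + 5²)² - 255*(94 + 5²)) = -25877/(-1300 + (94 + 25)² - 255*(94 + 25)) = -25877/(-1300 + 119² - 255*119) = -25877/(-1300 + 14161 - 30345) = -25877/(-17484) = -25877*(-1/17484) = 25877/17484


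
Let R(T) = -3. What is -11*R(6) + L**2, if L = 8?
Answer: 97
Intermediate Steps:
-11*R(6) + L**2 = -11*(-3) + 8**2 = 33 + 64 = 97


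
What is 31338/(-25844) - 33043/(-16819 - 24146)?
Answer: -214898939/529349730 ≈ -0.40597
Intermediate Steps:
31338/(-25844) - 33043/(-16819 - 24146) = 31338*(-1/25844) - 33043/(-40965) = -15669/12922 - 33043*(-1/40965) = -15669/12922 + 33043/40965 = -214898939/529349730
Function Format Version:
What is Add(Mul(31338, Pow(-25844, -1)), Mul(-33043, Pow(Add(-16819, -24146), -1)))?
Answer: Rational(-214898939, 529349730) ≈ -0.40597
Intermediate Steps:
Add(Mul(31338, Pow(-25844, -1)), Mul(-33043, Pow(Add(-16819, -24146), -1))) = Add(Mul(31338, Rational(-1, 25844)), Mul(-33043, Pow(-40965, -1))) = Add(Rational(-15669, 12922), Mul(-33043, Rational(-1, 40965))) = Add(Rational(-15669, 12922), Rational(33043, 40965)) = Rational(-214898939, 529349730)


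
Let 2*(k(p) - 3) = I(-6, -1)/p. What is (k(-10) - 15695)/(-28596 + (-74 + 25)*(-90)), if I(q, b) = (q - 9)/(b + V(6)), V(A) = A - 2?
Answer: 62767/96744 ≈ 0.64880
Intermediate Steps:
V(A) = -2 + A
I(q, b) = (-9 + q)/(4 + b) (I(q, b) = (q - 9)/(b + (-2 + 6)) = (-9 + q)/(b + 4) = (-9 + q)/(4 + b))
k(p) = 3 - 5/(2*p) (k(p) = 3 + (((-9 - 6)/(4 - 1))/p)/2 = 3 + ((-15/3)/p)/2 = 3 + (((⅓)*(-15))/p)/2 = 3 + (-5/p)/2 = 3 - 5/(2*p))
(k(-10) - 15695)/(-28596 + (-74 + 25)*(-90)) = ((3 - 5/2/(-10)) - 15695)/(-28596 + (-74 + 25)*(-90)) = ((3 - 5/2*(-⅒)) - 15695)/(-28596 - 49*(-90)) = ((3 + ¼) - 15695)/(-28596 + 4410) = (13/4 - 15695)/(-24186) = -62767/4*(-1/24186) = 62767/96744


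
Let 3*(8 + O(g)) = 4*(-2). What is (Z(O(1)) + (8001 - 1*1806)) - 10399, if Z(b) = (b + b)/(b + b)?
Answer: -4203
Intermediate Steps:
O(g) = -32/3 (O(g) = -8 + (4*(-2))/3 = -8 + (1/3)*(-8) = -8 - 8/3 = -32/3)
Z(b) = 1 (Z(b) = (2*b)/((2*b)) = (2*b)*(1/(2*b)) = 1)
(Z(O(1)) + (8001 - 1*1806)) - 10399 = (1 + (8001 - 1*1806)) - 10399 = (1 + (8001 - 1806)) - 10399 = (1 + 6195) - 10399 = 6196 - 10399 = -4203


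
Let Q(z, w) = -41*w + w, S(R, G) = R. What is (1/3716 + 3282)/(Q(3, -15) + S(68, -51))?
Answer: 12195913/2482288 ≈ 4.9132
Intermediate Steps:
Q(z, w) = -40*w
(1/3716 + 3282)/(Q(3, -15) + S(68, -51)) = (1/3716 + 3282)/(-40*(-15) + 68) = (1/3716 + 3282)/(600 + 68) = (12195913/3716)/668 = (12195913/3716)*(1/668) = 12195913/2482288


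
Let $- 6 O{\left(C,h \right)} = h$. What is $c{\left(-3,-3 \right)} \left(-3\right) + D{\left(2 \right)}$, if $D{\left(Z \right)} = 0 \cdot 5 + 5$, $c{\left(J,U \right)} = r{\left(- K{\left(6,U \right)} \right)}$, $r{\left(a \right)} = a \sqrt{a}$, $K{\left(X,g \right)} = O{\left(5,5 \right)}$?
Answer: $5 - \frac{5 \sqrt{30}}{12} \approx 2.7178$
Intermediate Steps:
$O{\left(C,h \right)} = - \frac{h}{6}$
$K{\left(X,g \right)} = - \frac{5}{6}$ ($K{\left(X,g \right)} = \left(- \frac{1}{6}\right) 5 = - \frac{5}{6}$)
$r{\left(a \right)} = a^{\frac{3}{2}}$
$c{\left(J,U \right)} = \frac{5 \sqrt{30}}{36}$ ($c{\left(J,U \right)} = \left(\left(-1\right) \left(- \frac{5}{6}\right)\right)^{\frac{3}{2}} = \left(\frac{5}{6}\right)^{\frac{3}{2}} = \frac{5 \sqrt{30}}{36}$)
$D{\left(Z \right)} = 5$ ($D{\left(Z \right)} = 0 + 5 = 5$)
$c{\left(-3,-3 \right)} \left(-3\right) + D{\left(2 \right)} = \frac{5 \sqrt{30}}{36} \left(-3\right) + 5 = - \frac{5 \sqrt{30}}{12} + 5 = 5 - \frac{5 \sqrt{30}}{12}$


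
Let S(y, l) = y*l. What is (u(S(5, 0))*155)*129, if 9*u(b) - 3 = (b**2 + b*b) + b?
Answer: 6665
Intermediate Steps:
S(y, l) = l*y
u(b) = 1/3 + b/9 + 2*b**2/9 (u(b) = 1/3 + ((b**2 + b*b) + b)/9 = 1/3 + ((b**2 + b**2) + b)/9 = 1/3 + (2*b**2 + b)/9 = 1/3 + (b + 2*b**2)/9 = 1/3 + (b/9 + 2*b**2/9) = 1/3 + b/9 + 2*b**2/9)
(u(S(5, 0))*155)*129 = ((1/3 + (0*5)/9 + 2*(0*5)**2/9)*155)*129 = ((1/3 + (1/9)*0 + (2/9)*0**2)*155)*129 = ((1/3 + 0 + (2/9)*0)*155)*129 = ((1/3 + 0 + 0)*155)*129 = ((1/3)*155)*129 = (155/3)*129 = 6665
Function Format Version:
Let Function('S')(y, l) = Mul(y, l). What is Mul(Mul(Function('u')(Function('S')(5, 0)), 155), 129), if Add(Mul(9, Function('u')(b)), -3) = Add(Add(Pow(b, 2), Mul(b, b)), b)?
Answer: 6665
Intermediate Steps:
Function('S')(y, l) = Mul(l, y)
Function('u')(b) = Add(Rational(1, 3), Mul(Rational(1, 9), b), Mul(Rational(2, 9), Pow(b, 2))) (Function('u')(b) = Add(Rational(1, 3), Mul(Rational(1, 9), Add(Add(Pow(b, 2), Mul(b, b)), b))) = Add(Rational(1, 3), Mul(Rational(1, 9), Add(Add(Pow(b, 2), Pow(b, 2)), b))) = Add(Rational(1, 3), Mul(Rational(1, 9), Add(Mul(2, Pow(b, 2)), b))) = Add(Rational(1, 3), Mul(Rational(1, 9), Add(b, Mul(2, Pow(b, 2))))) = Add(Rational(1, 3), Add(Mul(Rational(1, 9), b), Mul(Rational(2, 9), Pow(b, 2)))) = Add(Rational(1, 3), Mul(Rational(1, 9), b), Mul(Rational(2, 9), Pow(b, 2))))
Mul(Mul(Function('u')(Function('S')(5, 0)), 155), 129) = Mul(Mul(Add(Rational(1, 3), Mul(Rational(1, 9), Mul(0, 5)), Mul(Rational(2, 9), Pow(Mul(0, 5), 2))), 155), 129) = Mul(Mul(Add(Rational(1, 3), Mul(Rational(1, 9), 0), Mul(Rational(2, 9), Pow(0, 2))), 155), 129) = Mul(Mul(Add(Rational(1, 3), 0, Mul(Rational(2, 9), 0)), 155), 129) = Mul(Mul(Add(Rational(1, 3), 0, 0), 155), 129) = Mul(Mul(Rational(1, 3), 155), 129) = Mul(Rational(155, 3), 129) = 6665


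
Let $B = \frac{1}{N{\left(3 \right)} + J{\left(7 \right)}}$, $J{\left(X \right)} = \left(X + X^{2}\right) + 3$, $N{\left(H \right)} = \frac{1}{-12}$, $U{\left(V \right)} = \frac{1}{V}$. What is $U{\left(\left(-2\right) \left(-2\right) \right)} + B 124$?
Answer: $\frac{6659}{2828} \approx 2.3547$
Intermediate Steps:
$N{\left(H \right)} = - \frac{1}{12}$
$J{\left(X \right)} = 3 + X + X^{2}$
$B = \frac{12}{707}$ ($B = \frac{1}{- \frac{1}{12} + \left(3 + 7 + 7^{2}\right)} = \frac{1}{- \frac{1}{12} + \left(3 + 7 + 49\right)} = \frac{1}{- \frac{1}{12} + 59} = \frac{1}{\frac{707}{12}} = \frac{12}{707} \approx 0.016973$)
$U{\left(\left(-2\right) \left(-2\right) \right)} + B 124 = \frac{1}{\left(-2\right) \left(-2\right)} + \frac{12}{707} \cdot 124 = \frac{1}{4} + \frac{1488}{707} = \frac{6659}{2828}$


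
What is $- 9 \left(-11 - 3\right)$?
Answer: $126$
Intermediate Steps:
$- 9 \left(-11 - 3\right) = \left(-9\right) \left(-14\right) = 126$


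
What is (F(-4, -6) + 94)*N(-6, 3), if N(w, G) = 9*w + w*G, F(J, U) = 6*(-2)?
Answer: -5904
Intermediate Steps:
F(J, U) = -12
N(w, G) = 9*w + G*w
(F(-4, -6) + 94)*N(-6, 3) = (-12 + 94)*(-6*(9 + 3)) = 82*(-6*12) = 82*(-72) = -5904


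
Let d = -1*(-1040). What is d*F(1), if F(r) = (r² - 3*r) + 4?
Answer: 2080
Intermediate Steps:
d = 1040
F(r) = 4 + r² - 3*r
d*F(1) = 1040*(4 + 1² - 3*1) = 1040*(4 + 1 - 3) = 1040*2 = 2080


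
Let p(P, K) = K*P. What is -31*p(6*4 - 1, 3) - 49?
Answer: -2188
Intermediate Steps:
-31*p(6*4 - 1, 3) - 49 = -93*(6*4 - 1) - 49 = -93*(24 - 1) - 49 = -93*23 - 49 = -31*69 - 49 = -2139 - 49 = -2188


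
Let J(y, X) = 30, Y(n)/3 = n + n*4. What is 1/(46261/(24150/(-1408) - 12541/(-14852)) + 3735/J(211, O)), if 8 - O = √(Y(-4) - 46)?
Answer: -85254518/231233879453 ≈ -0.00036869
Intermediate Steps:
Y(n) = 15*n (Y(n) = 3*(n + n*4) = 3*(n + 4*n) = 3*(5*n) = 15*n)
O = 8 - I*√106 (O = 8 - √(15*(-4) - 46) = 8 - √(-60 - 46) = 8 - √(-106) = 8 - I*√106 ≈ 8.0 - 10.296*I)
1/(46261/(24150/(-1408) - 12541/(-14852)) + 3735/J(211, O)) = 1/(46261/(24150/(-1408) - 12541/(-14852)) + 3735/30) = 1/(46261/(24150*(-1/1408) - 12541*(-1/14852)) + 3735*(1/30)) = 1/(46261/(-12075/704 + 12541/14852) + 249/2) = 1/(46261/(-42627259/2613952) + 249/2) = 1/(46261*(-2613952/42627259) + 249/2) = 1/(-120924033472/42627259 + 249/2) = 1/(-231233879453/85254518) = -85254518/231233879453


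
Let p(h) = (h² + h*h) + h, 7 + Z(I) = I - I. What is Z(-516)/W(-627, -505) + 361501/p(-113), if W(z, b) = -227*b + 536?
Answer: 5947750528/418317525 ≈ 14.218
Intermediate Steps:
Z(I) = -7 (Z(I) = -7 + (I - I) = -7 + 0 = -7)
p(h) = h + 2*h² (p(h) = (h² + h²) + h = 2*h² + h = h + 2*h²)
W(z, b) = 536 - 227*b
Z(-516)/W(-627, -505) + 361501/p(-113) = -7/(536 - 227*(-505)) + 361501/((-113*(1 + 2*(-113)))) = -7/(536 + 114635) + 361501/((-113*(1 - 226))) = -7/115171 + 361501/((-113*(-225))) = -7*1/115171 + 361501/25425 = -1/16453 + 361501*(1/25425) = -1/16453 + 361501/25425 = 5947750528/418317525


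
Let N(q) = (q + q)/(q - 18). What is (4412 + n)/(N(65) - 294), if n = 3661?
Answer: -379431/13688 ≈ -27.720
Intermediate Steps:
N(q) = 2*q/(-18 + q) (N(q) = (2*q)/(-18 + q) = 2*q/(-18 + q))
(4412 + n)/(N(65) - 294) = (4412 + 3661)/(2*65/(-18 + 65) - 294) = 8073/(2*65/47 - 294) = 8073/(2*65*(1/47) - 294) = 8073/(130/47 - 294) = 8073/(-13688/47) = 8073*(-47/13688) = -379431/13688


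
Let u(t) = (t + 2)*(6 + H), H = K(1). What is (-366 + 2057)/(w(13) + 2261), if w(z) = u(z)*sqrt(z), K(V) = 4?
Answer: 3823351/4819621 - 253650*sqrt(13)/4819621 ≈ 0.60353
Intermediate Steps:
H = 4
u(t) = 20 + 10*t (u(t) = (t + 2)*(6 + 4) = (2 + t)*10 = 20 + 10*t)
w(z) = sqrt(z)*(20 + 10*z) (w(z) = (20 + 10*z)*sqrt(z) = sqrt(z)*(20 + 10*z))
(-366 + 2057)/(w(13) + 2261) = (-366 + 2057)/(10*sqrt(13)*(2 + 13) + 2261) = 1691/(10*sqrt(13)*15 + 2261) = 1691/(150*sqrt(13) + 2261) = 1691/(2261 + 150*sqrt(13))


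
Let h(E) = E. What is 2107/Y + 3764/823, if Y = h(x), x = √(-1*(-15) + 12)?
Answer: 3764/823 + 2107*√3/9 ≈ 410.07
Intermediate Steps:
x = 3*√3 (x = √(15 + 12) = √27 = 3*√3 ≈ 5.1962)
Y = 3*√3 ≈ 5.1962
2107/Y + 3764/823 = 2107/((3*√3)) + 3764/823 = 2107*(√3/9) + 3764*(1/823) = 2107*√3/9 + 3764/823 = 3764/823 + 2107*√3/9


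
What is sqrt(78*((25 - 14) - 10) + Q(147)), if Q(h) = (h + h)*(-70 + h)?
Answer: 6*sqrt(631) ≈ 150.72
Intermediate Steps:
Q(h) = 2*h*(-70 + h) (Q(h) = (2*h)*(-70 + h) = 2*h*(-70 + h))
sqrt(78*((25 - 14) - 10) + Q(147)) = sqrt(78*((25 - 14) - 10) + 2*147*(-70 + 147)) = sqrt(78*(11 - 10) + 2*147*77) = sqrt(78*1 + 22638) = sqrt(78 + 22638) = sqrt(22716) = 6*sqrt(631)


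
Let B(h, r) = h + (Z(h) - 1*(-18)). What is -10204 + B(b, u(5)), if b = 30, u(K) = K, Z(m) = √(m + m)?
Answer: -10156 + 2*√15 ≈ -10148.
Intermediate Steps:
Z(m) = √2*√m (Z(m) = √(2*m) = √2*√m)
B(h, r) = 18 + h + √2*√h (B(h, r) = h + (√2*√h - 1*(-18)) = h + (√2*√h + 18) = h + (18 + √2*√h) = 18 + h + √2*√h)
-10204 + B(b, u(5)) = -10204 + (18 + 30 + √2*√30) = -10204 + (18 + 30 + 2*√15) = -10204 + (48 + 2*√15) = -10156 + 2*√15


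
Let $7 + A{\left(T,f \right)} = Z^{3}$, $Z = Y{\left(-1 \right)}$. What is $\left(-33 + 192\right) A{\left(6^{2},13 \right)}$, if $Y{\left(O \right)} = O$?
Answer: $-1272$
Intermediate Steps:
$Z = -1$
$A{\left(T,f \right)} = -8$ ($A{\left(T,f \right)} = -7 + \left(-1\right)^{3} = -7 - 1 = -8$)
$\left(-33 + 192\right) A{\left(6^{2},13 \right)} = \left(-33 + 192\right) \left(-8\right) = 159 \left(-8\right) = -1272$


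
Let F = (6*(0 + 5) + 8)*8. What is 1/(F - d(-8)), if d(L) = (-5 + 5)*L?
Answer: 1/304 ≈ 0.0032895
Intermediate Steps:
d(L) = 0 (d(L) = 0*L = 0)
F = 304 (F = (6*5 + 8)*8 = (30 + 8)*8 = 38*8 = 304)
1/(F - d(-8)) = 1/(304 - 1*0) = 1/(304 + 0) = 1/304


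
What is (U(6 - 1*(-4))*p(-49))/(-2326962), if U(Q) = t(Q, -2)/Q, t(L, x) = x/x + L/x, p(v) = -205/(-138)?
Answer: 41/160560378 ≈ 2.5536e-7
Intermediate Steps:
p(v) = 205/138 (p(v) = -205*(-1/138) = 205/138)
t(L, x) = 1 + L/x
U(Q) = (1 - Q/2)/Q (U(Q) = ((Q - 2)/(-2))/Q = (-(-2 + Q)/2)/Q = (1 - Q/2)/Q)
(U(6 - 1*(-4))*p(-49))/(-2326962) = (((2 - (6 - 1*(-4)))/(2*(6 - 1*(-4))))*(205/138))/(-2326962) = (((2 - (6 + 4))/(2*(6 + 4)))*(205/138))*(-1/2326962) = (((½)*(2 - 1*10)/10)*(205/138))*(-1/2326962) = (((½)*(⅒)*(2 - 10))*(205/138))*(-1/2326962) = (((½)*(⅒)*(-8))*(205/138))*(-1/2326962) = -⅖*205/138*(-1/2326962) = -41/69*(-1/2326962) = 41/160560378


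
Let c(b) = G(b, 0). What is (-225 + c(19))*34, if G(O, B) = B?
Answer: -7650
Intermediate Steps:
c(b) = 0
(-225 + c(19))*34 = (-225 + 0)*34 = -225*34 = -7650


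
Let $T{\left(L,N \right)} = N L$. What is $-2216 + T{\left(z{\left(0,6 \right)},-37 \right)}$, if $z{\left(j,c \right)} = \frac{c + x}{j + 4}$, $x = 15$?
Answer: $- \frac{9641}{4} \approx -2410.3$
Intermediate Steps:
$z{\left(j,c \right)} = \frac{15 + c}{4 + j}$ ($z{\left(j,c \right)} = \frac{c + 15}{j + 4} = \frac{15 + c}{4 + j}$)
$T{\left(L,N \right)} = L N$
$-2216 + T{\left(z{\left(0,6 \right)},-37 \right)} = -2216 + \frac{15 + 6}{4 + 0} \left(-37\right) = -2216 + \frac{1}{4} \cdot 21 \left(-37\right) = -2216 + \frac{21}{4} \left(-37\right) = -2216 - \frac{777}{4} = - \frac{9641}{4}$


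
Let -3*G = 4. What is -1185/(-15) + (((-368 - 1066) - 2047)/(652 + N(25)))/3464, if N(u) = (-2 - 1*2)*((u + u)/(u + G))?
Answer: 12503642801/158277088 ≈ 78.998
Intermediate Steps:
G = -4/3 (G = -1/3*4 = -4/3 ≈ -1.3333)
N(u) = -8*u/(-4/3 + u) (N(u) = (-2 - 1*2)*((u + u)/(u - 4/3)) = (-2 - 2)*((2*u)/(-4/3 + u)) = -8*u/(-4/3 + u))
-1185/(-15) + (((-368 - 1066) - 2047)/(652 + N(25)))/3464 = -1185/(-15) + (((-368 - 1066) - 2047)/(652 - 24*25/(-4 + 3*25)))/3464 = -1185*(-1/15) + ((-1434 - 2047)/(652 - 24*25/(-4 + 75)))*(1/3464) = 79 - 3481/(652 - 24*25/71)*(1/3464) = 79 - 3481/(652 - 24*25*1/71)*(1/3464) = 79 - 3481/(652 - 600/71)*(1/3464) = 79 - 3481/45692/71*(1/3464) = 79 - 3481*71/45692*(1/3464) = 79 - 247151/45692*1/3464 = 79 - 247151/158277088 = 12503642801/158277088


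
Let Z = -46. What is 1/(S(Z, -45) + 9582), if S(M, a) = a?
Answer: 1/9537 ≈ 0.00010485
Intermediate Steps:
1/(S(Z, -45) + 9582) = 1/(-45 + 9582) = 1/9537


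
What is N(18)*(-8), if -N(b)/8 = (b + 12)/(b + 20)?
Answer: 960/19 ≈ 50.526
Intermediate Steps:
N(b) = -8*(12 + b)/(20 + b) (N(b) = -8*(b + 12)/(b + 20) = -8*(12 + b)/(20 + b))
N(18)*(-8) = (8*(-12 - 1*18)/(20 + 18))*(-8) = (8*(-12 - 18)/38)*(-8) = (8*(1/38)*(-30))*(-8) = -120/19*(-8) = 960/19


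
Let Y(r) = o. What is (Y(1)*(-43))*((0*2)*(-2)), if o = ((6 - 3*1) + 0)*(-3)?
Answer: 0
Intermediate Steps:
o = -9 (o = ((6 - 3) + 0)*(-3) = (3 + 0)*(-3) = 3*(-3) = -9)
Y(r) = -9
(Y(1)*(-43))*((0*2)*(-2)) = (-9*(-43))*((0*2)*(-2)) = 387*(0*(-2)) = 387*0 = 0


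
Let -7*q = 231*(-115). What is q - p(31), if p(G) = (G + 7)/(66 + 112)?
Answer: 337736/89 ≈ 3794.8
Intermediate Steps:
q = 3795 (q = -33*(-115) = -⅐*(-26565) = 3795)
p(G) = 7/178 + G/178 (p(G) = (7 + G)/178 = (7 + G)*(1/178) = 7/178 + G/178)
q - p(31) = 3795 - (7/178 + (1/178)*31) = 3795 - (7/178 + 31/178) = 3795 - 1*19/89 = 3795 - 19/89 = 337736/89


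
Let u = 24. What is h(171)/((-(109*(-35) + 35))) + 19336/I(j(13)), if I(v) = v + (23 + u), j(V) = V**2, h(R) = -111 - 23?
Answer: 169123/1890 ≈ 89.483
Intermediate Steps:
h(R) = -134
I(v) = 47 + v (I(v) = v + (23 + 24) = v + 47 = 47 + v)
h(171)/((-(109*(-35) + 35))) + 19336/I(j(13)) = -134*(-1/(109*(-35) + 35)) + 19336/(47 + 13**2) = -134*(-1/(-3815 + 35)) + 19336/(47 + 169) = -134/((-1*(-3780))) + 19336/216 = -134/3780 + 19336*(1/216) = -134*1/3780 + 2417/27 = -67/1890 + 2417/27 = 169123/1890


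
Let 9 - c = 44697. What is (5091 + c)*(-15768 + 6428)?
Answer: 369835980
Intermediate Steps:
c = -44688 (c = 9 - 1*44697 = 9 - 44697 = -44688)
(5091 + c)*(-15768 + 6428) = (5091 - 44688)*(-15768 + 6428) = -39597*(-9340) = 369835980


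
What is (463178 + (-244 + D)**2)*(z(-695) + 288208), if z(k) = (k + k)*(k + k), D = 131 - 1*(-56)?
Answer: 1035611599516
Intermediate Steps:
D = 187 (D = 131 + 56 = 187)
z(k) = 4*k**2 (z(k) = (2*k)*(2*k) = 4*k**2)
(463178 + (-244 + D)**2)*(z(-695) + 288208) = (463178 + (-244 + 187)**2)*(4*(-695)**2 + 288208) = (463178 + (-57)**2)*(4*483025 + 288208) = (463178 + 3249)*(1932100 + 288208) = 466427*2220308 = 1035611599516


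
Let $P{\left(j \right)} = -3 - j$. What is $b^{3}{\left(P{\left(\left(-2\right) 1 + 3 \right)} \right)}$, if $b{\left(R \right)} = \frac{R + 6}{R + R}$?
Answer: $- \frac{1}{64} \approx -0.015625$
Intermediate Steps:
$b{\left(R \right)} = \frac{6 + R}{2 R}$
$b^{3}{\left(P{\left(\left(-2\right) 1 + 3 \right)} \right)} = \left(\frac{6 - \left(6 - 2\right)}{2 \left(-3 - \left(\left(-2\right) 1 + 3\right)\right)}\right)^{3} = \left(\frac{6 - 4}{2 \left(-3 - \left(-2 + 3\right)\right)}\right)^{3} = \left(\frac{6 - 4}{2 \left(-3 - 1\right)}\right)^{3} = \left(\frac{6 - 4}{2 \left(-4\right)}\right)^{3} = \left(\frac{1}{2} \left(- \frac{1}{4}\right) 2\right)^{3} = \left(- \frac{1}{4}\right)^{3} = - \frac{1}{64}$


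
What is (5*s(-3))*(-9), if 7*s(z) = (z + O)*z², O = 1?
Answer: 810/7 ≈ 115.71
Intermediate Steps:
s(z) = z²*(1 + z)/7 (s(z) = ((z + 1)*z²)/7 = ((1 + z)*z²)/7 = (z²*(1 + z))/7 = z²*(1 + z)/7)
(5*s(-3))*(-9) = (5*((⅐)*(-3)²*(1 - 3)))*(-9) = (5*((⅐)*9*(-2)))*(-9) = (5*(-18/7))*(-9) = -90/7*(-9) = 810/7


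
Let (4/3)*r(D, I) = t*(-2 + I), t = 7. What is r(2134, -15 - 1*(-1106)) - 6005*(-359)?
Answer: 8646049/4 ≈ 2.1615e+6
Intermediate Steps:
r(D, I) = -21/2 + 21*I/4 (r(D, I) = 3*(7*(-2 + I))/4 = 3*(-14 + 7*I)/4 = -21/2 + 21*I/4)
r(2134, -15 - 1*(-1106)) - 6005*(-359) = (-21/2 + 21*(-15 - 1*(-1106))/4) - 6005*(-359) = (-21/2 + 21*(-15 + 1106)/4) - 1*(-2155795) = (-21/2 + (21/4)*1091) + 2155795 = (-21/2 + 22911/4) + 2155795 = 22869/4 + 2155795 = 8646049/4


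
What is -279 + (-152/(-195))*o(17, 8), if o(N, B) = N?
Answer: -51821/195 ≈ -265.75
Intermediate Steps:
-279 + (-152/(-195))*o(17, 8) = -279 - 152/(-195)*17 = -279 - 152*(-1/195)*17 = -279 + (152/195)*17 = -279 + 2584/195 = -51821/195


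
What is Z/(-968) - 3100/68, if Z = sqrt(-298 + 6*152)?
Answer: -775/17 - sqrt(614)/968 ≈ -45.614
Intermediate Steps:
Z = sqrt(614) (Z = sqrt(-298 + 912) = sqrt(614) ≈ 24.779)
Z/(-968) - 3100/68 = sqrt(614)/(-968) - 3100/68 = sqrt(614)*(-1/968) - 3100*1/68 = -sqrt(614)/968 - 775/17 = -775/17 - sqrt(614)/968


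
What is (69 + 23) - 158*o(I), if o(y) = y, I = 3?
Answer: -382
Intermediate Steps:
(69 + 23) - 158*o(I) = (69 + 23) - 158*3 = 92 - 474 = -382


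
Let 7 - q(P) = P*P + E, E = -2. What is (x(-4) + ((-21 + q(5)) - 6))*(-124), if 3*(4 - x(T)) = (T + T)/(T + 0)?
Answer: 14756/3 ≈ 4918.7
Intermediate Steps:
q(P) = 9 - P**2 (q(P) = 7 - (P*P - 2) = 7 - (P**2 - 2) = 7 - (-2 + P**2) = 7 + (2 - P**2) = 9 - P**2)
x(T) = 10/3 (x(T) = 4 - (T + T)/(3*(T + 0)) = 4 - 2*T/(3*T) = 4 - 1/3*2 = 4 - 2/3 = 10/3)
(x(-4) + ((-21 + q(5)) - 6))*(-124) = (10/3 + ((-21 + (9 - 1*5**2)) - 6))*(-124) = (10/3 + ((-21 + (9 - 1*25)) - 6))*(-124) = (10/3 + ((-21 + (9 - 25)) - 6))*(-124) = (10/3 + ((-21 - 16) - 6))*(-124) = (10/3 + (-37 - 6))*(-124) = (10/3 - 43)*(-124) = -119/3*(-124) = 14756/3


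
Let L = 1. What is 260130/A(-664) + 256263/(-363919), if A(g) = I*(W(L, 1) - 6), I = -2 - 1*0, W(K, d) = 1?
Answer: 9466368684/363919 ≈ 26012.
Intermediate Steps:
I = -2 (I = -2 + 0 = -2)
A(g) = 10 (A(g) = -2*(1 - 6) = -2*(-5) = 10)
260130/A(-664) + 256263/(-363919) = 260130/10 + 256263/(-363919) = 260130*(⅒) + 256263*(-1/363919) = 26013 - 256263/363919 = 9466368684/363919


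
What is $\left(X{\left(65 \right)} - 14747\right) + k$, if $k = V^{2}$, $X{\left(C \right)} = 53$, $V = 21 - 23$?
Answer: $-14690$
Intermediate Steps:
$V = -2$
$k = 4$ ($k = \left(-2\right)^{2} = 4$)
$\left(X{\left(65 \right)} - 14747\right) + k = \left(53 - 14747\right) + 4 = -14694 + 4 = -14690$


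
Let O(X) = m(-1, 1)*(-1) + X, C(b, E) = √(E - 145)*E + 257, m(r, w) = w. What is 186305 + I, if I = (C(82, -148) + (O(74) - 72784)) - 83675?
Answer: 30176 - 148*I*√293 ≈ 30176.0 - 2533.4*I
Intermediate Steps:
C(b, E) = 257 + E*√(-145 + E) (C(b, E) = √(-145 + E)*E + 257 = E*√(-145 + E) + 257 = 257 + E*√(-145 + E))
O(X) = -1 + X (O(X) = 1*(-1) + X = -1 + X)
I = -156129 - 148*I*√293 (I = ((257 - 148*√(-145 - 148)) + ((-1 + 74) - 72784)) - 83675 = ((257 - 148*I*√293) + (73 - 72784)) - 83675 = ((257 - 148*I*√293) - 72711) - 83675 = (-72454 - 148*I*√293) - 83675 = -156129 - 148*I*√293 ≈ -1.5613e+5 - 2533.4*I)
186305 + I = 186305 + (-156129 - 148*I*√293) = 30176 - 148*I*√293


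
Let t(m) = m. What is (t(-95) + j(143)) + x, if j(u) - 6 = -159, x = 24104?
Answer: 23856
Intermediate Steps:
j(u) = -153 (j(u) = 6 - 159 = -153)
(t(-95) + j(143)) + x = (-95 - 153) + 24104 = -248 + 24104 = 23856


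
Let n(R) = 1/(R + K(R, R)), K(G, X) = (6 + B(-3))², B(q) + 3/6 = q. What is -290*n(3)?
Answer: -1160/37 ≈ -31.351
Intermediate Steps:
B(q) = -½ + q
K(G, X) = 25/4 (K(G, X) = (6 + (-½ - 3))² = (6 - 7/2)² = (5/2)² = 25/4)
n(R) = 1/(25/4 + R) (n(R) = 1/(R + 25/4) = 1/(25/4 + R))
-290*n(3) = -1160/(25 + 4*3) = -1160/(25 + 12) = -1160/37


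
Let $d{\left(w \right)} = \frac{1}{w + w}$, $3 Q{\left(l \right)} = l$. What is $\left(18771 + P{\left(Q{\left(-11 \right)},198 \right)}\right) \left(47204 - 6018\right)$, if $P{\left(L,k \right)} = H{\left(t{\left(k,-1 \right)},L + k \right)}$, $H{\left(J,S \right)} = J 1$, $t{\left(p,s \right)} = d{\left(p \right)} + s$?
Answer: $\frac{153066142153}{198} \approx 7.7306 \cdot 10^{8}$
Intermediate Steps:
$Q{\left(l \right)} = \frac{l}{3}$
$d{\left(w \right)} = \frac{1}{2 w}$
$t{\left(p,s \right)} = s + \frac{1}{2 p}$ ($t{\left(p,s \right)} = \frac{1}{2 p} + s = s + \frac{1}{2 p}$)
$H{\left(J,S \right)} = J$
$P{\left(L,k \right)} = -1 + \frac{1}{2 k}$
$\left(18771 + P{\left(Q{\left(-11 \right)},198 \right)}\right) \left(47204 - 6018\right) = \left(18771 + \frac{\frac{1}{2} - 198}{198}\right) \left(47204 - 6018\right) = \left(18771 + \frac{\frac{1}{2} - 198}{198}\right) 41186 = \left(18771 + \frac{1}{198} \left(- \frac{395}{2}\right)\right) 41186 = \left(18771 - \frac{395}{396}\right) 41186 = \frac{7432921}{396} \cdot 41186 = \frac{153066142153}{198}$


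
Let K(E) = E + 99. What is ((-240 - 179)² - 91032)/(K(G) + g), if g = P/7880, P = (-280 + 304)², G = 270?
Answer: 83261065/363537 ≈ 229.03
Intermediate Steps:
P = 576 (P = 24² = 576)
g = 72/985 (g = 576/7880 = 576*(1/7880) = 72/985 ≈ 0.073096)
K(E) = 99 + E
((-240 - 179)² - 91032)/(K(G) + g) = ((-240 - 179)² - 91032)/((99 + 270) + 72/985) = ((-419)² - 91032)/(369 + 72/985) = (175561 - 91032)/(363537/985) = 84529*(985/363537) = 83261065/363537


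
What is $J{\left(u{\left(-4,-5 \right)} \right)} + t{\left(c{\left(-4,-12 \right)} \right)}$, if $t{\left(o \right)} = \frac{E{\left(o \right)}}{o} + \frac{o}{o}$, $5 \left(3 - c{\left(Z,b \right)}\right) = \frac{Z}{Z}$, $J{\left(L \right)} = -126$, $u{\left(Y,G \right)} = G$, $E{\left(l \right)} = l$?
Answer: $-124$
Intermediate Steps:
$c{\left(Z,b \right)} = \frac{14}{5}$ ($c{\left(Z,b \right)} = 3 - \frac{Z \frac{1}{Z}}{5} = 3 - \frac{1}{5} = \frac{14}{5}$)
$t{\left(o \right)} = 2$ ($t{\left(o \right)} = \frac{o}{o} + \frac{o}{o} = 1 + 1 = 2$)
$J{\left(u{\left(-4,-5 \right)} \right)} + t{\left(c{\left(-4,-12 \right)} \right)} = -126 + 2 = -124$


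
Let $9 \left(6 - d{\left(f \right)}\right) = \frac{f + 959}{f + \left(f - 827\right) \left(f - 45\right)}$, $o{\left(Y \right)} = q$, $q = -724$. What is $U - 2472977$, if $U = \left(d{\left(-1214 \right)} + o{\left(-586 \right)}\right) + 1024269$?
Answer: $- \frac{2233627791301}{1541043} \approx -1.4494 \cdot 10^{6}$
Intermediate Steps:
$o{\left(Y \right)} = -724$
$d{\left(f \right)} = 6 - \frac{959 + f}{9 \left(f + \left(-827 + f\right) \left(-45 + f\right)\right)}$ ($d{\left(f \right)} = 6 - \frac{\left(f + 959\right) \frac{1}{f + \left(f - 827\right) \left(f - 45\right)}}{9} = 6 - \frac{\left(959 + f\right) \frac{1}{f + \left(-827 + f\right) \left(-45 + f\right)}}{9} = 6 - \frac{\frac{1}{f + \left(-827 + f\right) \left(-45 + f\right)} \left(959 + f\right)}{9} = 6 - \frac{959 + f}{9 \left(f + \left(-827 + f\right) \left(-45 + f\right)\right)}$)
$U = \frac{1577336103710}{1541043}$ ($U = \left(\frac{2008651 - -57100490 + 54 \left(-1214\right)^{2}}{9 \left(37215 + \left(-1214\right)^{2} - -1057394\right)} - 724\right) + 1024269 = \left(\frac{2008651 + 57100490 + 54 \cdot 1473796}{9 \left(37215 + 1473796 + 1057394\right)} - 724\right) + 1024269 = \left(\frac{2008651 + 57100490 + 79584984}{9 \cdot 2568405} - 724\right) + 1024269 = \left(\frac{1}{9} \cdot \frac{1}{2568405} \cdot 138694125 - 724\right) + 1024269 = \left(\frac{9246275}{1541043} - 724\right) + 1024269 = - \frac{1106468857}{1541043} + 1024269 = \frac{1577336103710}{1541043} \approx 1.0236 \cdot 10^{6}$)
$U - 2472977 = \frac{1577336103710}{1541043} - 2472977 = - \frac{2233627791301}{1541043}$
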